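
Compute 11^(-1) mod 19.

Step 1: We need x such that 11 * x = 1 (mod 19).
Step 2: Using the extended Euclidean algorithm or trial:
  11 * 7 = 77 = 4 * 19 + 1.
Step 3: Since 77 mod 19 = 1, the inverse is x = 7.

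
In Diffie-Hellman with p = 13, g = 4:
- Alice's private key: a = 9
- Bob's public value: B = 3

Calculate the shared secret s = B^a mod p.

Step 1: s = B^a mod p = 3^9 mod 13.
  3^1 mod 13 = 3
  3^2 mod 13 = (3 * 3) mod 13 = 9
  3^3 mod 13 = (9 * 3) mod 13 = 1
  3^4 mod 13 = (1 * 3) mod 13 = 3
  3^5 mod 13 = (3 * 3) mod 13 = 9
  3^6 mod 13 = (9 * 3) mod 13 = 1
  3^7 mod 13 = (1 * 3) mod 13 = 3
  3^8 mod 13 = (3 * 3) mod 13 = 9
  3^9 mod 13 = (9 * 3) mod 13 = 1
Result: shared secret = 1.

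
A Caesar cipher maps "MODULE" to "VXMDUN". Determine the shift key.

Step 1: Compare first letters: M (position 12) -> V (position 21).
Step 2: Shift = (21 - 12) mod 26 = 9.
The shift value is 9.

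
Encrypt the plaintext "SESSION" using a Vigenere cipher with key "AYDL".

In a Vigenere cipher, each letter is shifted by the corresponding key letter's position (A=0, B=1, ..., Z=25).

Step 1: Repeat key to match plaintext length:
  Plaintext: SESSION
  Key:       AYDLAYD
Step 2: Encrypt each letter:
  S(18) + A(0) = (18+0) mod 26 = 18 = S
  E(4) + Y(24) = (4+24) mod 26 = 2 = C
  S(18) + D(3) = (18+3) mod 26 = 21 = V
  S(18) + L(11) = (18+11) mod 26 = 3 = D
  I(8) + A(0) = (8+0) mod 26 = 8 = I
  O(14) + Y(24) = (14+24) mod 26 = 12 = M
  N(13) + D(3) = (13+3) mod 26 = 16 = Q
Ciphertext: SCVDIMQ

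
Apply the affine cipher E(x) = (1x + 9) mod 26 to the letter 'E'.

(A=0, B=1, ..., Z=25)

Step 1: Convert 'E' to number: x = 4.
Step 2: E(4) = (1 * 4 + 9) mod 26 = 13 mod 26 = 13.
Step 3: Convert 13 back to letter: N.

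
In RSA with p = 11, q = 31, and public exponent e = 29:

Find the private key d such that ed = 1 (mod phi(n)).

Step 1: n = 11 * 31 = 341.
Step 2: phi(n) = 10 * 30 = 300.
Step 3: Find d such that 29 * d = 1 (mod 300).
Step 4: d = 29^(-1) mod 300 = 269.
Verification: 29 * 269 = 7801 = 26 * 300 + 1.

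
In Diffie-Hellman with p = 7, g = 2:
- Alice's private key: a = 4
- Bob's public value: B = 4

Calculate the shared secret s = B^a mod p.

Step 1: s = B^a mod p = 4^4 mod 7.
  4^1 mod 7 = 4
  4^2 mod 7 = (4 * 4) mod 7 = 2
  4^3 mod 7 = (2 * 4) mod 7 = 1
  4^4 mod 7 = (1 * 4) mod 7 = 4
Result: shared secret = 4.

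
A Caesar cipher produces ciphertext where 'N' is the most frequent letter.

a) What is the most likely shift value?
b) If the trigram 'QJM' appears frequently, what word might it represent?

Step 1: In English, 'E' is the most frequent letter (12.7%).
Step 2: The most frequent ciphertext letter is 'N' (position 13).
Step 3: Shift = (13 - 4) mod 26 = 9.
Step 4: Decrypt 'QJM' by shifting back 9:
  Q -> H
  J -> A
  M -> D
Step 5: 'QJM' decrypts to 'HAD'.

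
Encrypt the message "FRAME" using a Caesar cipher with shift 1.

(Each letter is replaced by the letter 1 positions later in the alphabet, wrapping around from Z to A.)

Step 1: For each letter, shift forward by 1 positions (mod 26).
  F (position 5) -> position (5+1) mod 26 = 6 -> G
  R (position 17) -> position (17+1) mod 26 = 18 -> S
  A (position 0) -> position (0+1) mod 26 = 1 -> B
  M (position 12) -> position (12+1) mod 26 = 13 -> N
  E (position 4) -> position (4+1) mod 26 = 5 -> F
Result: GSBNF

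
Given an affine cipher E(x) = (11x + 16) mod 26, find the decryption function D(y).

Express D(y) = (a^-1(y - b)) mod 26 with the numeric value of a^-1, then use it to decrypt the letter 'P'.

Step 1: Find a^-1, the modular inverse of 11 mod 26.
Step 2: We need 11 * a^-1 = 1 (mod 26).
Step 3: 11 * 19 = 209 = 8 * 26 + 1, so a^-1 = 19.
Step 4: D(y) = 19(y - 16) mod 26.
Step 5: Apply to 'P' (y = 15): D(15) = 19 * (15 - 16) mod 26 = 19 * -1 mod 26 = 7 -> 'H'.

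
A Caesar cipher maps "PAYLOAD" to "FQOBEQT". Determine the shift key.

Step 1: Compare first letters: P (position 15) -> F (position 5).
Step 2: Shift = (5 - 15) mod 26 = 16.
The shift value is 16.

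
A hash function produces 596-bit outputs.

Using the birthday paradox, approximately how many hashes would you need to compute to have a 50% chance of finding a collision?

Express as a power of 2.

Step 1: The birthday paradox gives collision probability ~50% after sqrt(2^n) = 2^(n/2) hashes.
Step 2: For 596-bit output: 2^(596/2) = 2^298.
Step 3: Approximately 2^298 hash computations needed.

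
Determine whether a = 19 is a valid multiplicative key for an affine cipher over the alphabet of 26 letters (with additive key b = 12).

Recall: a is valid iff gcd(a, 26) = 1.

Step 1: Compute gcd(19, 26).
Step 2: gcd(19, 26) = 1.
Since gcd = 1, 19 is coprime with 26, so it is a valid key.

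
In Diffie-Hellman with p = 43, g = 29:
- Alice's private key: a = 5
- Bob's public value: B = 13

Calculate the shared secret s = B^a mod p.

Step 1: s = B^a mod p = 13^5 mod 43.
  13^1 mod 43 = 13
  13^2 mod 43 = (13 * 13) mod 43 = 40
  13^3 mod 43 = (40 * 13) mod 43 = 4
  13^4 mod 43 = (4 * 13) mod 43 = 9
  13^5 mod 43 = (9 * 13) mod 43 = 31
Result: shared secret = 31.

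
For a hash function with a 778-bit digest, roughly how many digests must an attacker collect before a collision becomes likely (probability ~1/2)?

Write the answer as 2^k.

Step 1: The birthday paradox gives collision probability ~50% after sqrt(2^n) = 2^(n/2) hashes.
Step 2: For 778-bit output: 2^(778/2) = 2^389.
Step 3: Approximately 2^389 hash computations needed.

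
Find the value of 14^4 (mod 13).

Step 1: Compute 14^4 mod 13 step by step, reducing modulo 13 at each step.
  14^1 mod 13 = 1
  14^2 mod 13 = (1 * 14) mod 13 = 1
  14^3 mod 13 = (1 * 14) mod 13 = 1
  14^4 mod 13 = (1 * 14) mod 13 = 1
Step 2: Result = 1.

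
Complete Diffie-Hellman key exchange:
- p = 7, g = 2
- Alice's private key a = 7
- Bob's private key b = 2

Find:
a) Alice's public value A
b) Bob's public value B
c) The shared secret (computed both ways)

Step 1: A = g^a mod p = 2^7 mod 7 = 2.
Step 2: B = g^b mod p = 2^2 mod 7 = 4.
Step 3: Alice computes s = B^a mod p = 4^7 mod 7 = 4.
Step 4: Bob computes s = A^b mod p = 2^2 mod 7 = 4.
Both sides agree: shared secret = 4.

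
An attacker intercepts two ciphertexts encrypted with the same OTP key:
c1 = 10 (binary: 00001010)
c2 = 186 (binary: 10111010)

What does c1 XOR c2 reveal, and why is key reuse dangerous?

Step 1: c1 XOR c2 = (m1 XOR k) XOR (m2 XOR k).
Step 2: By XOR associativity/commutativity: = m1 XOR m2 XOR k XOR k = m1 XOR m2.
Step 3: 00001010 XOR 10111010 = 10110000 = 176.
Step 4: The key cancels out! An attacker learns m1 XOR m2 = 176, revealing the relationship between plaintexts.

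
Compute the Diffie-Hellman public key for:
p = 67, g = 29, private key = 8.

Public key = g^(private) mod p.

Step 1: A = g^a mod p = 29^8 mod 67.
  29^1 mod 67 = 29
  29^2 mod 67 = (29 * 29) mod 67 = 37
  29^3 mod 67 = (37 * 29) mod 67 = 1
  29^4 mod 67 = (1 * 29) mod 67 = 29
  29^5 mod 67 = (29 * 29) mod 67 = 37
  29^6 mod 67 = (37 * 29) mod 67 = 1
  29^7 mod 67 = (1 * 29) mod 67 = 29
  29^8 mod 67 = (29 * 29) mod 67 = 37
Result: A = 37.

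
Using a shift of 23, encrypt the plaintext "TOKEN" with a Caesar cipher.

Step 1: For each letter, shift forward by 23 positions (mod 26).
  T (position 19) -> position (19+23) mod 26 = 16 -> Q
  O (position 14) -> position (14+23) mod 26 = 11 -> L
  K (position 10) -> position (10+23) mod 26 = 7 -> H
  E (position 4) -> position (4+23) mod 26 = 1 -> B
  N (position 13) -> position (13+23) mod 26 = 10 -> K
Result: QLHBK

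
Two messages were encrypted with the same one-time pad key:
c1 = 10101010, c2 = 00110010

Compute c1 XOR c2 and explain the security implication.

Step 1: c1 XOR c2 = (m1 XOR k) XOR (m2 XOR k).
Step 2: By XOR associativity/commutativity: = m1 XOR m2 XOR k XOR k = m1 XOR m2.
Step 3: 10101010 XOR 00110010 = 10011000 = 152.
Step 4: The key cancels out! An attacker learns m1 XOR m2 = 152, revealing the relationship between plaintexts.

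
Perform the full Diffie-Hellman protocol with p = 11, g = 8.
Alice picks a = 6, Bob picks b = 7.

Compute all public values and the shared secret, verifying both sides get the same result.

Step 1: A = g^a mod p = 8^6 mod 11 = 3.
Step 2: B = g^b mod p = 8^7 mod 11 = 2.
Step 3: Alice computes s = B^a mod p = 2^6 mod 11 = 9.
Step 4: Bob computes s = A^b mod p = 3^7 mod 11 = 9.
Both sides agree: shared secret = 9.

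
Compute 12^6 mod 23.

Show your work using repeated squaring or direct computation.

Step 1: Compute 12^6 mod 23 step by step, reducing modulo 23 at each step.
  12^1 mod 23 = 12
  12^2 mod 23 = (12 * 12) mod 23 = 6
  12^3 mod 23 = (6 * 12) mod 23 = 3
  12^4 mod 23 = (3 * 12) mod 23 = 13
  12^5 mod 23 = (13 * 12) mod 23 = 18
  12^6 mod 23 = (18 * 12) mod 23 = 9
Step 2: Result = 9.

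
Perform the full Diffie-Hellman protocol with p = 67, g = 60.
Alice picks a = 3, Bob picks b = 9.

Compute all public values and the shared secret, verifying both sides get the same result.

Step 1: A = g^a mod p = 60^3 mod 67 = 59.
Step 2: B = g^b mod p = 60^9 mod 67 = 24.
Step 3: Alice computes s = B^a mod p = 24^3 mod 67 = 22.
Step 4: Bob computes s = A^b mod p = 59^9 mod 67 = 22.
Both sides agree: shared secret = 22.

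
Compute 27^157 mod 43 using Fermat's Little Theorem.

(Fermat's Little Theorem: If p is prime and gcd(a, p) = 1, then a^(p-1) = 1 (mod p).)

Step 1: Since 43 is prime, by Fermat's Little Theorem: 27^42 = 1 (mod 43).
Step 2: Reduce exponent: 157 mod 42 = 31.
Step 3: So 27^157 = 27^31 (mod 43).
Step 4: 27^31 mod 43 = 32.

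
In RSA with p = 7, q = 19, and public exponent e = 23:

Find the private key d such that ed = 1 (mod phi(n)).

Step 1: n = 7 * 19 = 133.
Step 2: phi(n) = 6 * 18 = 108.
Step 3: Find d such that 23 * d = 1 (mod 108).
Step 4: d = 23^(-1) mod 108 = 47.
Verification: 23 * 47 = 1081 = 10 * 108 + 1.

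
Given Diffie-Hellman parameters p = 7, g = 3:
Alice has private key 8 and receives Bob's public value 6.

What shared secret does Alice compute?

Step 1: s = B^a mod p = 6^8 mod 7.
  6^1 mod 7 = 6
  6^2 mod 7 = (6 * 6) mod 7 = 1
  6^3 mod 7 = (1 * 6) mod 7 = 6
  6^4 mod 7 = (6 * 6) mod 7 = 1
  6^5 mod 7 = (1 * 6) mod 7 = 6
  6^6 mod 7 = (6 * 6) mod 7 = 1
  6^7 mod 7 = (1 * 6) mod 7 = 6
  6^8 mod 7 = (6 * 6) mod 7 = 1
Result: shared secret = 1.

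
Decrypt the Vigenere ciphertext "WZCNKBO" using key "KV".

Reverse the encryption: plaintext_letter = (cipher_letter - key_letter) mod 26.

Step 1: Extend key: KVKVKVK
Step 2: Decrypt each letter (c - k) mod 26:
  W(22) - K(10) = (22-10) mod 26 = 12 = M
  Z(25) - V(21) = (25-21) mod 26 = 4 = E
  C(2) - K(10) = (2-10) mod 26 = 18 = S
  N(13) - V(21) = (13-21) mod 26 = 18 = S
  K(10) - K(10) = (10-10) mod 26 = 0 = A
  B(1) - V(21) = (1-21) mod 26 = 6 = G
  O(14) - K(10) = (14-10) mod 26 = 4 = E
Plaintext: MESSAGE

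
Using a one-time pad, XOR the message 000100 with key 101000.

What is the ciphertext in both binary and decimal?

Step 1: Write out the XOR operation bit by bit:
  Message: 000100
  Key:     101000
  XOR:     101100
Step 2: Convert to decimal: 101100 = 44.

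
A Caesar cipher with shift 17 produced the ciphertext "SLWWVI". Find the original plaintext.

Step 1: Reverse the shift by subtracting 17 from each letter position.
  S (position 18) -> position (18-17) mod 26 = 1 -> B
  L (position 11) -> position (11-17) mod 26 = 20 -> U
  W (position 22) -> position (22-17) mod 26 = 5 -> F
  W (position 22) -> position (22-17) mod 26 = 5 -> F
  V (position 21) -> position (21-17) mod 26 = 4 -> E
  I (position 8) -> position (8-17) mod 26 = 17 -> R
Decrypted message: BUFFER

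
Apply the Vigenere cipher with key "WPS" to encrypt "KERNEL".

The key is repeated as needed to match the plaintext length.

Step 1: Repeat key to match plaintext length:
  Plaintext: KERNEL
  Key:       WPSWPS
Step 2: Encrypt each letter:
  K(10) + W(22) = (10+22) mod 26 = 6 = G
  E(4) + P(15) = (4+15) mod 26 = 19 = T
  R(17) + S(18) = (17+18) mod 26 = 9 = J
  N(13) + W(22) = (13+22) mod 26 = 9 = J
  E(4) + P(15) = (4+15) mod 26 = 19 = T
  L(11) + S(18) = (11+18) mod 26 = 3 = D
Ciphertext: GTJJTD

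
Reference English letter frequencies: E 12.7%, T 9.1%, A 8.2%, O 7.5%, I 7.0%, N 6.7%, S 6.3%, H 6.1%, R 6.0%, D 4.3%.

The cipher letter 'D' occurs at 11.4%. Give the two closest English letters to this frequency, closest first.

Step 1: Observed frequency of 'D' is 11.4%.
Step 2: Compute distances to each reference frequency and sort:
  E (12.7%): difference = 1.3% <-- BEST
  T (9.1%): difference = 2.3% <-- RUNNER-UP
  A (8.2%): difference = 3.2%
  O (7.5%): difference = 3.9%
  I (7.0%): difference = 4.4%
Step 3: Most likely is 'E' (12.7%, diff 1.3%); second most likely is 'T' (9.1%, diff 2.3%).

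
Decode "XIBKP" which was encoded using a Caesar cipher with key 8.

Step 1: Reverse the shift by subtracting 8 from each letter position.
  X (position 23) -> position (23-8) mod 26 = 15 -> P
  I (position 8) -> position (8-8) mod 26 = 0 -> A
  B (position 1) -> position (1-8) mod 26 = 19 -> T
  K (position 10) -> position (10-8) mod 26 = 2 -> C
  P (position 15) -> position (15-8) mod 26 = 7 -> H
Decrypted message: PATCH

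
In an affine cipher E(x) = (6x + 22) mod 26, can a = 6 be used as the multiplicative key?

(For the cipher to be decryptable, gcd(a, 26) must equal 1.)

Step 1: Compute gcd(6, 26).
Step 2: gcd(6, 26) = 2.
Since gcd = 2 != 1, 6 shares a common factor with 26, so it cannot be used.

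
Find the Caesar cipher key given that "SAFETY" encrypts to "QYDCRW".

Step 1: Compare first letters: S (position 18) -> Q (position 16).
Step 2: Shift = (16 - 18) mod 26 = 24.
The shift value is 24.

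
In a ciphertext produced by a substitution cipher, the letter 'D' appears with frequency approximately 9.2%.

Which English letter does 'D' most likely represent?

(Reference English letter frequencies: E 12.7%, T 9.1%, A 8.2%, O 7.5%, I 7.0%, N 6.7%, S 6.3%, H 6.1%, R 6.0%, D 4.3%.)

Step 1: The observed frequency is 9.2%.
Step 2: Compare with English frequencies:
  E: 12.7% (difference: 3.5%)
  T: 9.1% (difference: 0.1%) <-- closest
  A: 8.2% (difference: 1.0%)
  O: 7.5% (difference: 1.7%)
  I: 7.0% (difference: 2.2%)
  N: 6.7% (difference: 2.5%)
  S: 6.3% (difference: 2.9%)
  H: 6.1% (difference: 3.1%)
  R: 6.0% (difference: 3.2%)
  D: 4.3% (difference: 4.9%)
Step 3: 'D' most likely represents 'T' (frequency 9.1%).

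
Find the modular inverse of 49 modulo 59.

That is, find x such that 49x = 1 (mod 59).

Step 1: We need x such that 49 * x = 1 (mod 59).
Step 2: Using the extended Euclidean algorithm or trial:
  49 * 53 = 2597 = 44 * 59 + 1.
Step 3: Since 2597 mod 59 = 1, the inverse is x = 53.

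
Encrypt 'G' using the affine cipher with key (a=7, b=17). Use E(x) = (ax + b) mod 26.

Step 1: Convert 'G' to number: x = 6.
Step 2: E(6) = (7 * 6 + 17) mod 26 = 59 mod 26 = 7.
Step 3: Convert 7 back to letter: H.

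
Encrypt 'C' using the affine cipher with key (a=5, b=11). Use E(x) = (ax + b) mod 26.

Step 1: Convert 'C' to number: x = 2.
Step 2: E(2) = (5 * 2 + 11) mod 26 = 21 mod 26 = 21.
Step 3: Convert 21 back to letter: V.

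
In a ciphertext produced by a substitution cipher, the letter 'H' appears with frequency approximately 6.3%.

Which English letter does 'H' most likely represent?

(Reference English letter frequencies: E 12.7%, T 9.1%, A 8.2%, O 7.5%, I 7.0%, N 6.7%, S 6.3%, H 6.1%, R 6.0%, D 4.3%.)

Step 1: The observed frequency is 6.3%.
Step 2: Compare with English frequencies:
  E: 12.7% (difference: 6.4%)
  T: 9.1% (difference: 2.8%)
  A: 8.2% (difference: 1.9%)
  O: 7.5% (difference: 1.2%)
  I: 7.0% (difference: 0.7%)
  N: 6.7% (difference: 0.4%)
  S: 6.3% (difference: 0.0%) <-- closest
  H: 6.1% (difference: 0.2%)
  R: 6.0% (difference: 0.3%)
  D: 4.3% (difference: 2.0%)
Step 3: 'H' most likely represents 'S' (frequency 6.3%).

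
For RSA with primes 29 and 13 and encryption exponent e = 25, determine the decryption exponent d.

Step 1: n = 29 * 13 = 377.
Step 2: phi(n) = 28 * 12 = 336.
Step 3: Find d such that 25 * d = 1 (mod 336).
Step 4: d = 25^(-1) mod 336 = 121.
Verification: 25 * 121 = 3025 = 9 * 336 + 1.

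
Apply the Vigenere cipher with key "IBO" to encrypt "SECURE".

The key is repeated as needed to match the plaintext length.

Step 1: Repeat key to match plaintext length:
  Plaintext: SECURE
  Key:       IBOIBO
Step 2: Encrypt each letter:
  S(18) + I(8) = (18+8) mod 26 = 0 = A
  E(4) + B(1) = (4+1) mod 26 = 5 = F
  C(2) + O(14) = (2+14) mod 26 = 16 = Q
  U(20) + I(8) = (20+8) mod 26 = 2 = C
  R(17) + B(1) = (17+1) mod 26 = 18 = S
  E(4) + O(14) = (4+14) mod 26 = 18 = S
Ciphertext: AFQCSS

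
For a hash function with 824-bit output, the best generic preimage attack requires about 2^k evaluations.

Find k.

Step 1: The hash has a 824-bit output.
Step 2: Preimage resistance means: given a digest h(x), it should be infeasible to find any input that hashes to it.
With a 824-bit output there are 2^824 possible digests, so a generic brute-force preimage search costs about 2^824 evaluations.
Step 3: Security level = 824 bits.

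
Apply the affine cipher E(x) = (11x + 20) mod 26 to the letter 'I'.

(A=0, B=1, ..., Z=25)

Step 1: Convert 'I' to number: x = 8.
Step 2: E(8) = (11 * 8 + 20) mod 26 = 108 mod 26 = 4.
Step 3: Convert 4 back to letter: E.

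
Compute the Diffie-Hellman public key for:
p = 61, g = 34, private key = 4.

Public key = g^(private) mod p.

Step 1: A = g^a mod p = 34^4 mod 61.
  34^1 mod 61 = 34
  34^2 mod 61 = (34 * 34) mod 61 = 58
  34^3 mod 61 = (58 * 34) mod 61 = 20
  34^4 mod 61 = (20 * 34) mod 61 = 9
Result: A = 9.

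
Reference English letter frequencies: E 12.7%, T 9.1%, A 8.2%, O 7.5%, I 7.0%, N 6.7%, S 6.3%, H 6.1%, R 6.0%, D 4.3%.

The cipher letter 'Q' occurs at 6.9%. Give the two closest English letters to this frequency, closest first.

Step 1: Observed frequency of 'Q' is 6.9%.
Step 2: Compute distances to each reference frequency and sort:
  I (7.0%): difference = 0.1% <-- BEST
  N (6.7%): difference = 0.2% <-- RUNNER-UP
  O (7.5%): difference = 0.6%
  S (6.3%): difference = 0.6%
  H (6.1%): difference = 0.8%
Step 3: Most likely is 'I' (7.0%, diff 0.1%); second most likely is 'N' (6.7%, diff 0.2%).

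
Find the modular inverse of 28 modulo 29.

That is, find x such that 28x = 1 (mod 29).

Step 1: We need x such that 28 * x = 1 (mod 29).
Step 2: Using the extended Euclidean algorithm or trial:
  28 * 28 = 784 = 27 * 29 + 1.
Step 3: Since 784 mod 29 = 1, the inverse is x = 28.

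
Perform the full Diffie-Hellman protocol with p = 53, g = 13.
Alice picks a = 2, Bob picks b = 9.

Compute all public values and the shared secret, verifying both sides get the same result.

Step 1: A = g^a mod p = 13^2 mod 53 = 10.
Step 2: B = g^b mod p = 13^9 mod 53 = 44.
Step 3: Alice computes s = B^a mod p = 44^2 mod 53 = 28.
Step 4: Bob computes s = A^b mod p = 10^9 mod 53 = 28.
Both sides agree: shared secret = 28.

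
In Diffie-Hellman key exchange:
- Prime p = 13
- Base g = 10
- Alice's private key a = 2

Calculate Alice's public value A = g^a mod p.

Step 1: A = g^a mod p = 10^2 mod 13.
  10^1 mod 13 = 10
  10^2 mod 13 = (10 * 10) mod 13 = 9
Result: A = 9.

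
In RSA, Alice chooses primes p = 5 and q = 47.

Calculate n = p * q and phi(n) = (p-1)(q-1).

Step 1: n = p * q = 5 * 47 = 235.
Step 2: phi(n) = (p-1)(q-1) = 4 * 46 = 184.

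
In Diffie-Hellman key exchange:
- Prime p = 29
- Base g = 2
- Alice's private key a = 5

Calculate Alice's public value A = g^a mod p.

Step 1: A = g^a mod p = 2^5 mod 29.
  2^1 mod 29 = 2
  2^2 mod 29 = (2 * 2) mod 29 = 4
  2^3 mod 29 = (4 * 2) mod 29 = 8
  2^4 mod 29 = (8 * 2) mod 29 = 16
  2^5 mod 29 = (16 * 2) mod 29 = 3
Result: A = 3.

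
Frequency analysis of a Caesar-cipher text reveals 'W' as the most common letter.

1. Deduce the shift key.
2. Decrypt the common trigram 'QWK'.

Step 1: In English, 'E' is the most frequent letter (12.7%).
Step 2: The most frequent ciphertext letter is 'W' (position 22).
Step 3: Shift = (22 - 4) mod 26 = 18.
Step 4: Decrypt 'QWK' by shifting back 18:
  Q -> Y
  W -> E
  K -> S
Step 5: 'QWK' decrypts to 'YES'.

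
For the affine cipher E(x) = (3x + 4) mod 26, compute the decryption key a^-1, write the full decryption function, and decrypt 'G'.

Step 1: Find a^-1, the modular inverse of 3 mod 26.
Step 2: We need 3 * a^-1 = 1 (mod 26).
Step 3: 3 * 9 = 27 = 1 * 26 + 1, so a^-1 = 9.
Step 4: D(y) = 9(y - 4) mod 26.
Step 5: Apply to 'G' (y = 6): D(6) = 9 * (6 - 4) mod 26 = 9 * 2 mod 26 = 18 -> 'S'.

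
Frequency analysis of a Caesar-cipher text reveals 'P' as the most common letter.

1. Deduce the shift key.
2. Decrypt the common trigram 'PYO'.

Step 1: In English, 'E' is the most frequent letter (12.7%).
Step 2: The most frequent ciphertext letter is 'P' (position 15).
Step 3: Shift = (15 - 4) mod 26 = 11.
Step 4: Decrypt 'PYO' by shifting back 11:
  P -> E
  Y -> N
  O -> D
Step 5: 'PYO' decrypts to 'END'.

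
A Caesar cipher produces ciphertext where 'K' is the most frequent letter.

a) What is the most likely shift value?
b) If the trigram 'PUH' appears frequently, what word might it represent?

Step 1: In English, 'E' is the most frequent letter (12.7%).
Step 2: The most frequent ciphertext letter is 'K' (position 10).
Step 3: Shift = (10 - 4) mod 26 = 6.
Step 4: Decrypt 'PUH' by shifting back 6:
  P -> J
  U -> O
  H -> B
Step 5: 'PUH' decrypts to 'JOB'.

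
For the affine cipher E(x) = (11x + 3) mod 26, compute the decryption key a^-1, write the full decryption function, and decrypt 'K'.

Step 1: Find a^-1, the modular inverse of 11 mod 26.
Step 2: We need 11 * a^-1 = 1 (mod 26).
Step 3: 11 * 19 = 209 = 8 * 26 + 1, so a^-1 = 19.
Step 4: D(y) = 19(y - 3) mod 26.
Step 5: Apply to 'K' (y = 10): D(10) = 19 * (10 - 3) mod 26 = 19 * 7 mod 26 = 3 -> 'D'.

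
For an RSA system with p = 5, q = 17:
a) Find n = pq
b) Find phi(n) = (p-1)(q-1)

Step 1: n = p * q = 5 * 17 = 85.
Step 2: phi(n) = (p-1)(q-1) = 4 * 16 = 64.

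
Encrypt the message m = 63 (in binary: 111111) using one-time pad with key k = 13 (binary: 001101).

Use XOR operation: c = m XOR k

Step 1: Write out the XOR operation bit by bit:
  Message: 111111
  Key:     001101
  XOR:     110010
Step 2: Convert to decimal: 110010 = 50.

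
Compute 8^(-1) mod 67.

Step 1: We need x such that 8 * x = 1 (mod 67).
Step 2: Using the extended Euclidean algorithm or trial:
  8 * 42 = 336 = 5 * 67 + 1.
Step 3: Since 336 mod 67 = 1, the inverse is x = 42.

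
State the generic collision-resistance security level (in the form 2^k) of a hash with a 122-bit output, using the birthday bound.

Step 1: The birthday paradox gives collision probability ~50% after sqrt(2^n) = 2^(n/2) hashes.
Step 2: For 122-bit output: 2^(122/2) = 2^61.
Step 3: Approximately 2^61 hash computations needed.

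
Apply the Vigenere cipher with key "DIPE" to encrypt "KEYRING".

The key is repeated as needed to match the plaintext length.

Step 1: Repeat key to match plaintext length:
  Plaintext: KEYRING
  Key:       DIPEDIP
Step 2: Encrypt each letter:
  K(10) + D(3) = (10+3) mod 26 = 13 = N
  E(4) + I(8) = (4+8) mod 26 = 12 = M
  Y(24) + P(15) = (24+15) mod 26 = 13 = N
  R(17) + E(4) = (17+4) mod 26 = 21 = V
  I(8) + D(3) = (8+3) mod 26 = 11 = L
  N(13) + I(8) = (13+8) mod 26 = 21 = V
  G(6) + P(15) = (6+15) mod 26 = 21 = V
Ciphertext: NMNVLVV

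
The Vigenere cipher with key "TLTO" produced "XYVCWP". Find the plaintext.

Step 1: Extend key: TLTOTL
Step 2: Decrypt each letter (c - k) mod 26:
  X(23) - T(19) = (23-19) mod 26 = 4 = E
  Y(24) - L(11) = (24-11) mod 26 = 13 = N
  V(21) - T(19) = (21-19) mod 26 = 2 = C
  C(2) - O(14) = (2-14) mod 26 = 14 = O
  W(22) - T(19) = (22-19) mod 26 = 3 = D
  P(15) - L(11) = (15-11) mod 26 = 4 = E
Plaintext: ENCODE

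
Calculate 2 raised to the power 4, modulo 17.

Step 1: Compute 2^4 mod 17 step by step, reducing modulo 17 at each step.
  2^1 mod 17 = 2
  2^2 mod 17 = (2 * 2) mod 17 = 4
  2^3 mod 17 = (4 * 2) mod 17 = 8
  2^4 mod 17 = (8 * 2) mod 17 = 16
Step 2: Result = 16.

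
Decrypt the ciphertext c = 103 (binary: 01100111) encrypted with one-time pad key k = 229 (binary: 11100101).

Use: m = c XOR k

Step 1: XOR ciphertext with key:
  Ciphertext: 01100111
  Key:        11100101
  XOR:        10000010
Step 2: Plaintext = 10000010 = 130 in decimal.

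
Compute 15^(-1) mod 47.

Step 1: We need x such that 15 * x = 1 (mod 47).
Step 2: Using the extended Euclidean algorithm or trial:
  15 * 22 = 330 = 7 * 47 + 1.
Step 3: Since 330 mod 47 = 1, the inverse is x = 22.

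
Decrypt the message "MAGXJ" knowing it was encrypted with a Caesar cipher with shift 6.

Step 1: Reverse the shift by subtracting 6 from each letter position.
  M (position 12) -> position (12-6) mod 26 = 6 -> G
  A (position 0) -> position (0-6) mod 26 = 20 -> U
  G (position 6) -> position (6-6) mod 26 = 0 -> A
  X (position 23) -> position (23-6) mod 26 = 17 -> R
  J (position 9) -> position (9-6) mod 26 = 3 -> D
Decrypted message: GUARD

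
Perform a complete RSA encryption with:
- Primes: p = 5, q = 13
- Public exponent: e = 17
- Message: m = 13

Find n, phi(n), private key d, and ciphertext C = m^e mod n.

Step 1: n = 5 * 13 = 65.
Step 2: phi(n) = (5-1)(13-1) = 4 * 12 = 48.
Step 3: Find d = 17^(-1) mod 48 = 17.
  Verify: 17 * 17 = 289 = 1 (mod 48).
Step 4: C = 13^17 mod 65 = 13.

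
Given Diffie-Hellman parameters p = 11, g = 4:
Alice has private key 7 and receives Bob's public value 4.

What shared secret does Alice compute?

Step 1: s = B^a mod p = 4^7 mod 11.
  4^1 mod 11 = 4
  4^2 mod 11 = (4 * 4) mod 11 = 5
  4^3 mod 11 = (5 * 4) mod 11 = 9
  4^4 mod 11 = (9 * 4) mod 11 = 3
  4^5 mod 11 = (3 * 4) mod 11 = 1
  4^6 mod 11 = (1 * 4) mod 11 = 4
  4^7 mod 11 = (4 * 4) mod 11 = 5
Result: shared secret = 5.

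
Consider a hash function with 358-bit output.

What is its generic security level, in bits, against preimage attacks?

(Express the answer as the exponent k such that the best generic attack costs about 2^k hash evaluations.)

Step 1: The hash has a 358-bit output.
Step 2: Preimage resistance means: given a digest h(x), it should be infeasible to find any input that hashes to it.
With a 358-bit output there are 2^358 possible digests, so a generic brute-force preimage search costs about 2^358 evaluations.
Step 3: Security level = 358 bits.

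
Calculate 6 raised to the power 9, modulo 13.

Step 1: Compute 6^9 mod 13 step by step, reducing modulo 13 at each step.
  6^1 mod 13 = 6
  6^2 mod 13 = (6 * 6) mod 13 = 10
  6^3 mod 13 = (10 * 6) mod 13 = 8
  6^4 mod 13 = (8 * 6) mod 13 = 9
  6^5 mod 13 = (9 * 6) mod 13 = 2
  6^6 mod 13 = (2 * 6) mod 13 = 12
  6^7 mod 13 = (12 * 6) mod 13 = 7
  6^8 mod 13 = (7 * 6) mod 13 = 3
  6^9 mod 13 = (3 * 6) mod 13 = 5
Step 2: Result = 5.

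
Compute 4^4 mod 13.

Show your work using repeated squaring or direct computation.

Step 1: Compute 4^4 mod 13 step by step, reducing modulo 13 at each step.
  4^1 mod 13 = 4
  4^2 mod 13 = (4 * 4) mod 13 = 3
  4^3 mod 13 = (3 * 4) mod 13 = 12
  4^4 mod 13 = (12 * 4) mod 13 = 9
Step 2: Result = 9.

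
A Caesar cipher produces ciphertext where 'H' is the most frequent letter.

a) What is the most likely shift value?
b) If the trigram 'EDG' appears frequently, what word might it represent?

Step 1: In English, 'E' is the most frequent letter (12.7%).
Step 2: The most frequent ciphertext letter is 'H' (position 7).
Step 3: Shift = (7 - 4) mod 26 = 3.
Step 4: Decrypt 'EDG' by shifting back 3:
  E -> B
  D -> A
  G -> D
Step 5: 'EDG' decrypts to 'BAD'.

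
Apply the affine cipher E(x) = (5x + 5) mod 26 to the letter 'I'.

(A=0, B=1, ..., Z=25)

Step 1: Convert 'I' to number: x = 8.
Step 2: E(8) = (5 * 8 + 5) mod 26 = 45 mod 26 = 19.
Step 3: Convert 19 back to letter: T.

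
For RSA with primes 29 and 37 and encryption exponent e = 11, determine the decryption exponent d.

Step 1: n = 29 * 37 = 1073.
Step 2: phi(n) = 28 * 36 = 1008.
Step 3: Find d such that 11 * d = 1 (mod 1008).
Step 4: d = 11^(-1) mod 1008 = 275.
Verification: 11 * 275 = 3025 = 3 * 1008 + 1.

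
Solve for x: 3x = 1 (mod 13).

Step 1: We need x such that 3 * x = 1 (mod 13).
Step 2: Using the extended Euclidean algorithm or trial:
  3 * 9 = 27 = 2 * 13 + 1.
Step 3: Since 27 mod 13 = 1, the inverse is x = 9.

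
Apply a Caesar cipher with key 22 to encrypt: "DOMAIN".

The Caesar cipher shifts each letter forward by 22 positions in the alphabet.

Step 1: For each letter, shift forward by 22 positions (mod 26).
  D (position 3) -> position (3+22) mod 26 = 25 -> Z
  O (position 14) -> position (14+22) mod 26 = 10 -> K
  M (position 12) -> position (12+22) mod 26 = 8 -> I
  A (position 0) -> position (0+22) mod 26 = 22 -> W
  I (position 8) -> position (8+22) mod 26 = 4 -> E
  N (position 13) -> position (13+22) mod 26 = 9 -> J
Result: ZKIWEJ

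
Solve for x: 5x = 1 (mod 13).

Step 1: We need x such that 5 * x = 1 (mod 13).
Step 2: Using the extended Euclidean algorithm or trial:
  5 * 8 = 40 = 3 * 13 + 1.
Step 3: Since 40 mod 13 = 1, the inverse is x = 8.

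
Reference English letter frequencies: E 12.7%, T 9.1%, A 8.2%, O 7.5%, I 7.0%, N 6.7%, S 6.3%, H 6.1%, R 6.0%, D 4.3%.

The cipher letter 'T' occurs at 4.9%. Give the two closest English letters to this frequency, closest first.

Step 1: Observed frequency of 'T' is 4.9%.
Step 2: Compute distances to each reference frequency and sort:
  D (4.3%): difference = 0.6% <-- BEST
  R (6.0%): difference = 1.1% <-- RUNNER-UP
  H (6.1%): difference = 1.2%
  S (6.3%): difference = 1.4%
  N (6.7%): difference = 1.8%
Step 3: Most likely is 'D' (4.3%, diff 0.6%); second most likely is 'R' (6.0%, diff 1.1%).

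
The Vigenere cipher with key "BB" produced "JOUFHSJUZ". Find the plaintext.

Step 1: Extend key: BBBBBBBBB
Step 2: Decrypt each letter (c - k) mod 26:
  J(9) - B(1) = (9-1) mod 26 = 8 = I
  O(14) - B(1) = (14-1) mod 26 = 13 = N
  U(20) - B(1) = (20-1) mod 26 = 19 = T
  F(5) - B(1) = (5-1) mod 26 = 4 = E
  H(7) - B(1) = (7-1) mod 26 = 6 = G
  S(18) - B(1) = (18-1) mod 26 = 17 = R
  J(9) - B(1) = (9-1) mod 26 = 8 = I
  U(20) - B(1) = (20-1) mod 26 = 19 = T
  Z(25) - B(1) = (25-1) mod 26 = 24 = Y
Plaintext: INTEGRITY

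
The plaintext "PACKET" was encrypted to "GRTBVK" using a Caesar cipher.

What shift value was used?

Step 1: Compare first letters: P (position 15) -> G (position 6).
Step 2: Shift = (6 - 15) mod 26 = 17.
The shift value is 17.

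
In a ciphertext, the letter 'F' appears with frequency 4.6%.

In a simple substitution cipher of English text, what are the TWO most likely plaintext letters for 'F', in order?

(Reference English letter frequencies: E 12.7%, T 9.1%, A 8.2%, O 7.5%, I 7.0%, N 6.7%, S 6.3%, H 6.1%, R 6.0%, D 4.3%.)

Step 1: Observed frequency of 'F' is 4.6%.
Step 2: Compute distances to each reference frequency and sort:
  D (4.3%): difference = 0.3% <-- BEST
  R (6.0%): difference = 1.4% <-- RUNNER-UP
  H (6.1%): difference = 1.5%
  S (6.3%): difference = 1.7%
  N (6.7%): difference = 2.1%
Step 3: Most likely is 'D' (4.3%, diff 0.3%); second most likely is 'R' (6.0%, diff 1.4%).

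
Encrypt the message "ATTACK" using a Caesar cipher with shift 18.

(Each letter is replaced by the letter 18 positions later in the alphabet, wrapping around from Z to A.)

Step 1: For each letter, shift forward by 18 positions (mod 26).
  A (position 0) -> position (0+18) mod 26 = 18 -> S
  T (position 19) -> position (19+18) mod 26 = 11 -> L
  T (position 19) -> position (19+18) mod 26 = 11 -> L
  A (position 0) -> position (0+18) mod 26 = 18 -> S
  C (position 2) -> position (2+18) mod 26 = 20 -> U
  K (position 10) -> position (10+18) mod 26 = 2 -> C
Result: SLLSUC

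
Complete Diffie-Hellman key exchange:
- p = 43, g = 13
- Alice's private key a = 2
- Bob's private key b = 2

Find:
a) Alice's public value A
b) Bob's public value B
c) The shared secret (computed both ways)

Step 1: A = g^a mod p = 13^2 mod 43 = 40.
Step 2: B = g^b mod p = 13^2 mod 43 = 40.
Step 3: Alice computes s = B^a mod p = 40^2 mod 43 = 9.
Step 4: Bob computes s = A^b mod p = 40^2 mod 43 = 9.
Both sides agree: shared secret = 9.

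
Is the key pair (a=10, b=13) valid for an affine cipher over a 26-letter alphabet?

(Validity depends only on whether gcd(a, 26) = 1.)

Step 1: Compute gcd(10, 26).
Step 2: gcd(10, 26) = 2.
Since gcd = 2 != 1, 10 shares a common factor with 26, so it cannot be used.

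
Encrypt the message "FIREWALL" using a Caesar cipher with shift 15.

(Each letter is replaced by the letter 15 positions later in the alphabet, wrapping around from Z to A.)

Step 1: For each letter, shift forward by 15 positions (mod 26).
  F (position 5) -> position (5+15) mod 26 = 20 -> U
  I (position 8) -> position (8+15) mod 26 = 23 -> X
  R (position 17) -> position (17+15) mod 26 = 6 -> G
  E (position 4) -> position (4+15) mod 26 = 19 -> T
  W (position 22) -> position (22+15) mod 26 = 11 -> L
  A (position 0) -> position (0+15) mod 26 = 15 -> P
  L (position 11) -> position (11+15) mod 26 = 0 -> A
  L (position 11) -> position (11+15) mod 26 = 0 -> A
Result: UXGTLPAA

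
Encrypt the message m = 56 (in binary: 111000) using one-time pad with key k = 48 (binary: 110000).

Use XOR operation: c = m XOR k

Step 1: Write out the XOR operation bit by bit:
  Message: 111000
  Key:     110000
  XOR:     001000
Step 2: Convert to decimal: 001000 = 8.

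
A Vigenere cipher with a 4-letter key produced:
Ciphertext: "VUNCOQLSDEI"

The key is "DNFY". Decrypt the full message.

Step 1: Key 'DNFY' has length 4. Extended key: DNFYDNFYDNF
Step 2: Decrypt each position:
  V(21) - D(3) = 18 = S
  U(20) - N(13) = 7 = H
  N(13) - F(5) = 8 = I
  C(2) - Y(24) = 4 = E
  O(14) - D(3) = 11 = L
  Q(16) - N(13) = 3 = D
  L(11) - F(5) = 6 = G
  S(18) - Y(24) = 20 = U
  D(3) - D(3) = 0 = A
  E(4) - N(13) = 17 = R
  I(8) - F(5) = 3 = D
Plaintext: SHIELDGUARD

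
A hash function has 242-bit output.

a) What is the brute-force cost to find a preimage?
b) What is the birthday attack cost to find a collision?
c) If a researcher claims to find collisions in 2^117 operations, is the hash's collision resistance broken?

Step 1: Preimage resistance requires brute-force of 2^242 operations.
Step 2: Collision resistance (birthday bound) = 2^(242/2) = 2^121.
Step 3: The claimed attack costs 2^117 operations.
Step 4: Since 2^117 < 2^121, the claimed attack beats the generic birthday bound, so collision resistance is broken.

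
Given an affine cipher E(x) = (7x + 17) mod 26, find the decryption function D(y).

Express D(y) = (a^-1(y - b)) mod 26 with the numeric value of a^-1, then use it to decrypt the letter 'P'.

Step 1: Find a^-1, the modular inverse of 7 mod 26.
Step 2: We need 7 * a^-1 = 1 (mod 26).
Step 3: 7 * 15 = 105 = 4 * 26 + 1, so a^-1 = 15.
Step 4: D(y) = 15(y - 17) mod 26.
Step 5: Apply to 'P' (y = 15): D(15) = 15 * (15 - 17) mod 26 = 15 * -2 mod 26 = 22 -> 'W'.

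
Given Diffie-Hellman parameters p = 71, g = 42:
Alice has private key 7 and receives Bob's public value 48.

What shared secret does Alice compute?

Step 1: s = B^a mod p = 48^7 mod 71.
  48^1 mod 71 = 48
  48^2 mod 71 = (48 * 48) mod 71 = 32
  48^3 mod 71 = (32 * 48) mod 71 = 45
  48^4 mod 71 = (45 * 48) mod 71 = 30
  48^5 mod 71 = (30 * 48) mod 71 = 20
  48^6 mod 71 = (20 * 48) mod 71 = 37
  48^7 mod 71 = (37 * 48) mod 71 = 1
Result: shared secret = 1.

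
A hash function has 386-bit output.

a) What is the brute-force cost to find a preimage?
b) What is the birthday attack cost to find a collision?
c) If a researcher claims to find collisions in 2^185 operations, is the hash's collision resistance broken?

Step 1: Preimage resistance requires brute-force of 2^386 operations.
Step 2: Collision resistance (birthday bound) = 2^(386/2) = 2^193.
Step 3: The claimed attack costs 2^185 operations.
Step 4: Since 2^185 < 2^193, the claimed attack beats the generic birthday bound, so collision resistance is broken.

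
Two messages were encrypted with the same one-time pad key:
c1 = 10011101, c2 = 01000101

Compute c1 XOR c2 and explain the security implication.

Step 1: c1 XOR c2 = (m1 XOR k) XOR (m2 XOR k).
Step 2: By XOR associativity/commutativity: = m1 XOR m2 XOR k XOR k = m1 XOR m2.
Step 3: 10011101 XOR 01000101 = 11011000 = 216.
Step 4: The key cancels out! An attacker learns m1 XOR m2 = 216, revealing the relationship between plaintexts.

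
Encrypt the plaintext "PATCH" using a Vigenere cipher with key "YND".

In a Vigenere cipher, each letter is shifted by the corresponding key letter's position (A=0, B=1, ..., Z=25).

Step 1: Repeat key to match plaintext length:
  Plaintext: PATCH
  Key:       YNDYN
Step 2: Encrypt each letter:
  P(15) + Y(24) = (15+24) mod 26 = 13 = N
  A(0) + N(13) = (0+13) mod 26 = 13 = N
  T(19) + D(3) = (19+3) mod 26 = 22 = W
  C(2) + Y(24) = (2+24) mod 26 = 0 = A
  H(7) + N(13) = (7+13) mod 26 = 20 = U
Ciphertext: NNWAU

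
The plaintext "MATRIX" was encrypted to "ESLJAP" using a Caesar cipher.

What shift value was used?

Step 1: Compare first letters: M (position 12) -> E (position 4).
Step 2: Shift = (4 - 12) mod 26 = 18.
The shift value is 18.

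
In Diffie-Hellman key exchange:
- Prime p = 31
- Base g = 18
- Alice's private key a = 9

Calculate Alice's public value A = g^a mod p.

Step 1: A = g^a mod p = 18^9 mod 31.
  18^1 mod 31 = 18
  18^2 mod 31 = (18 * 18) mod 31 = 14
  18^3 mod 31 = (14 * 18) mod 31 = 4
  18^4 mod 31 = (4 * 18) mod 31 = 10
  18^5 mod 31 = (10 * 18) mod 31 = 25
  18^6 mod 31 = (25 * 18) mod 31 = 16
  18^7 mod 31 = (16 * 18) mod 31 = 9
  18^8 mod 31 = (9 * 18) mod 31 = 7
  18^9 mod 31 = (7 * 18) mod 31 = 2
Result: A = 2.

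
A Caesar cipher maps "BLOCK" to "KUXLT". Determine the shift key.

Step 1: Compare first letters: B (position 1) -> K (position 10).
Step 2: Shift = (10 - 1) mod 26 = 9.
The shift value is 9.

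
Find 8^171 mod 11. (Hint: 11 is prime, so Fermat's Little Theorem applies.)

Step 1: Since 11 is prime, by Fermat's Little Theorem: 8^10 = 1 (mod 11).
Step 2: Reduce exponent: 171 mod 10 = 1.
Step 3: So 8^171 = 8^1 (mod 11).
Step 4: 8^1 mod 11 = 8.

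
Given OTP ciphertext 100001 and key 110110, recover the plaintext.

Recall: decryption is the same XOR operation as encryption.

Step 1: XOR ciphertext with key:
  Ciphertext: 100001
  Key:        110110
  XOR:        010111
Step 2: Plaintext = 010111 = 23 in decimal.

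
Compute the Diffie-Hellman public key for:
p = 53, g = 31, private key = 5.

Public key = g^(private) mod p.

Step 1: A = g^a mod p = 31^5 mod 53.
  31^1 mod 53 = 31
  31^2 mod 53 = (31 * 31) mod 53 = 7
  31^3 mod 53 = (7 * 31) mod 53 = 5
  31^4 mod 53 = (5 * 31) mod 53 = 49
  31^5 mod 53 = (49 * 31) mod 53 = 35
Result: A = 35.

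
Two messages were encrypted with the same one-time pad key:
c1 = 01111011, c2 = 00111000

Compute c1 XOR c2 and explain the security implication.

Step 1: c1 XOR c2 = (m1 XOR k) XOR (m2 XOR k).
Step 2: By XOR associativity/commutativity: = m1 XOR m2 XOR k XOR k = m1 XOR m2.
Step 3: 01111011 XOR 00111000 = 01000011 = 67.
Step 4: The key cancels out! An attacker learns m1 XOR m2 = 67, revealing the relationship between plaintexts.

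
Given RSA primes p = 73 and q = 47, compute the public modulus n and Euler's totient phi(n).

Step 1: n = p * q = 73 * 47 = 3431.
Step 2: phi(n) = (p-1)(q-1) = 72 * 46 = 3312.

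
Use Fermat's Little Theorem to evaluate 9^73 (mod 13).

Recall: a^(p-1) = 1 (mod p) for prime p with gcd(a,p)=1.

Step 1: Since 13 is prime, by Fermat's Little Theorem: 9^12 = 1 (mod 13).
Step 2: Reduce exponent: 73 mod 12 = 1.
Step 3: So 9^73 = 9^1 (mod 13).
Step 4: 9^1 mod 13 = 9.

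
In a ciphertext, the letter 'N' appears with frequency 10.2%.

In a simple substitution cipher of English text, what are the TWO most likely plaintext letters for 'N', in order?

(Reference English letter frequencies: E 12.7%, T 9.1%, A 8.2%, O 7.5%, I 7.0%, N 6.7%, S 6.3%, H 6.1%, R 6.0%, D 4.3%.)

Step 1: Observed frequency of 'N' is 10.2%.
Step 2: Compute distances to each reference frequency and sort:
  T (9.1%): difference = 1.1% <-- BEST
  A (8.2%): difference = 2.0% <-- RUNNER-UP
  E (12.7%): difference = 2.5%
  O (7.5%): difference = 2.7%
  I (7.0%): difference = 3.2%
Step 3: Most likely is 'T' (9.1%, diff 1.1%); second most likely is 'A' (8.2%, diff 2.0%).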